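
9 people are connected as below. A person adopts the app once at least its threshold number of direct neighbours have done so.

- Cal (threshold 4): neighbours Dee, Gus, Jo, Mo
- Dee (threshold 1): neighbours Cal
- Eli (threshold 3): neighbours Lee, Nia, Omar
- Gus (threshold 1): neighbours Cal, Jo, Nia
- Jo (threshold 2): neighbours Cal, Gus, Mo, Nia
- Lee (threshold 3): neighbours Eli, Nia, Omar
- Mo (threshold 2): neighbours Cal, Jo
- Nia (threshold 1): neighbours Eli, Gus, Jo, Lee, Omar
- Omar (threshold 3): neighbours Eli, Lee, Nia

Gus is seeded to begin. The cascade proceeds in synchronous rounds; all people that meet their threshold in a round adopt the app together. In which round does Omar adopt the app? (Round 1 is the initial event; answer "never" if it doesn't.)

never

Round 1 — Gus adopts the app (initial).
Round 2 — checking thresholds:
  Cal: 1 of 4 neighbours < 4, holds.
  Jo: 1 of 4 neighbours < 2, holds.
  Nia: 1 of 5 neighbours ≥ 1, adopts the app.
Round 3 — checking thresholds:
  Cal: 1 of 4 neighbours < 4, holds.
  Eli: 1 of 3 neighbours < 3, holds.
  Jo: 2 of 4 neighbours ≥ 2, adopts the app.
  Lee: 1 of 3 neighbours < 3, holds.
  Omar: 1 of 3 neighbours < 3, holds.
Round 4 — no new adoptions; cascade stops.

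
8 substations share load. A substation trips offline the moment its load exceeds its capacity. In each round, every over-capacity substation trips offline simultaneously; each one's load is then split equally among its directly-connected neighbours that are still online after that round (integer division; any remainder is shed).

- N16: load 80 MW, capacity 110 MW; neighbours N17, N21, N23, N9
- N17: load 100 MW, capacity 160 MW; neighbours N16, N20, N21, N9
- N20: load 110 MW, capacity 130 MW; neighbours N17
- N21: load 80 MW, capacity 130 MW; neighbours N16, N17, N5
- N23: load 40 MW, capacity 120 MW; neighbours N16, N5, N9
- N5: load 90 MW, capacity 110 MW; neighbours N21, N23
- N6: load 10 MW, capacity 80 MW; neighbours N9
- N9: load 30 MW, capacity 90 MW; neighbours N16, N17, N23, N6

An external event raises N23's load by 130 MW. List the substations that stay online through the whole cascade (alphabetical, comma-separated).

N6

Round 1 — N23 at 170 > 120. N23 trips offline.
  N23 sheds 170 MW to N16, N5, N9: 56 each (2 lost).
    N16: 80+56 = 136 > 110
    N5: 90+56 = 146 > 110
    N9: 30+56 = 86 ≤ 90
Round 2 — N16, N5 trip offline.
  N16 sheds 136 MW to N17, N21, N9: 45 each (1 lost).
    N17: 100+45 = 145 ≤ 160
    N21: 80+45 = 125 ≤ 130
    N9: 86+45 = 131 > 90
  N5 sheds 146 MW to N21: 146 each.
    N21: 125+146 = 271 > 130
Round 3 — N21, N9 trip offline.
  N21 sheds 271 MW to N17: 271 each.
    N17: 145+271 = 416 > 160
  N9 sheds 131 MW to N17, N6: 65 each (1 lost).
    N17: 416+65 = 481 > 160
    N6: 10+65 = 75 ≤ 80
Round 4 — N17 trips offline.
  N17 sheds 481 MW to N20: 481 each.
    N20: 110+481 = 591 > 130
Round 5 — N20 trips offline.
  N20 sheds 591 MW: no online neighbours, lost.
No further trips.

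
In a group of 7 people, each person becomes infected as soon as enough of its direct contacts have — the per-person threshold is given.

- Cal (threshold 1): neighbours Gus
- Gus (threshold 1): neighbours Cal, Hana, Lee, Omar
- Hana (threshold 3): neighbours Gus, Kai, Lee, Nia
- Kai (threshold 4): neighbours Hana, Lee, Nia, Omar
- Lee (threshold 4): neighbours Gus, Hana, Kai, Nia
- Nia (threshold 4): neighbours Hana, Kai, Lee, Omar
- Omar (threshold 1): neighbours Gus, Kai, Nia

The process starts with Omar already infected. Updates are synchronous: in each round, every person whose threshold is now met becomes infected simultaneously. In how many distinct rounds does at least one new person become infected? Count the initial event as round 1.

3

Round 1 — Omar becomes infected (initial).
Round 2 — checking thresholds:
  Gus: 1 of 4 neighbours ≥ 1, becomes infected.
  Kai: 1 of 4 neighbours < 4, holds.
  Nia: 1 of 4 neighbours < 4, holds.
Round 3 — checking thresholds:
  Cal: 1 of 1 neighbours ≥ 1, becomes infected.
  Hana: 1 of 4 neighbours < 3, holds.
  Kai: 1 of 4 neighbours < 4, holds.
  Lee: 1 of 4 neighbours < 4, holds.
  Nia: 1 of 4 neighbours < 4, holds.
Round 4 — no new infections; cascade stops.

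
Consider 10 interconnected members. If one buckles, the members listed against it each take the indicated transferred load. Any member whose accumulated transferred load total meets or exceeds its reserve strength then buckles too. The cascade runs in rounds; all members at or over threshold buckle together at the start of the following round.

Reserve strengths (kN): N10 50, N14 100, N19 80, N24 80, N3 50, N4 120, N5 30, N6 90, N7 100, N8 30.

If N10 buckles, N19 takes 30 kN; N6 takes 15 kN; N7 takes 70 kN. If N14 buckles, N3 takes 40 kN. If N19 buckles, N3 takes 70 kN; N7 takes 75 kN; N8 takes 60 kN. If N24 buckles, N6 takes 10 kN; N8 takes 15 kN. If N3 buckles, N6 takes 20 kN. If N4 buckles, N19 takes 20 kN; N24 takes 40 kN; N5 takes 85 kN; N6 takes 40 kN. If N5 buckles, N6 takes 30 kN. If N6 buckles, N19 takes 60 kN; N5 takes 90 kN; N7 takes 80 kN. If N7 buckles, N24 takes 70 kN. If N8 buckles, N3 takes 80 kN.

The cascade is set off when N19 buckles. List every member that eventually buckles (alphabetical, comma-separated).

Round 1 — N19 buckles (initial).
  N3: +70 → 70 ≥ 50
  N7: +75 → 75 < 100
  N8: +60 → 60 ≥ 30
Round 2 — N3, N8 buckle.
  N6: +20 → 20 < 90
No further bucklings.

N19, N3, N8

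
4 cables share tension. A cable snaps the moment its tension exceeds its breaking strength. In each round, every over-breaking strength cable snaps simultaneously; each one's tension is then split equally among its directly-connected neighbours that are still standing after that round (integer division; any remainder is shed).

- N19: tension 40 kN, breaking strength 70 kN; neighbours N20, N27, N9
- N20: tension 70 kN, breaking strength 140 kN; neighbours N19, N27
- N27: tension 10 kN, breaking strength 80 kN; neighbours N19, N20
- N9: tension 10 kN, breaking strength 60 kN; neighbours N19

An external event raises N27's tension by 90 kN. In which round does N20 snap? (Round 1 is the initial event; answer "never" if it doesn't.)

3

Round 1 — N27 at 100 > 80. N27 snaps.
  N27 sheds 100 kN to N19, N20: 50 each.
    N19: 40+50 = 90 > 70
    N20: 70+50 = 120 ≤ 140
Round 2 — N19 snaps.
  N19 sheds 90 kN to N20, N9: 45 each.
    N20: 120+45 = 165 > 140
    N9: 10+45 = 55 ≤ 60
Round 3 — N20 snaps.
  N20 sheds 165 kN: no online neighbours, lost.
No further breaks.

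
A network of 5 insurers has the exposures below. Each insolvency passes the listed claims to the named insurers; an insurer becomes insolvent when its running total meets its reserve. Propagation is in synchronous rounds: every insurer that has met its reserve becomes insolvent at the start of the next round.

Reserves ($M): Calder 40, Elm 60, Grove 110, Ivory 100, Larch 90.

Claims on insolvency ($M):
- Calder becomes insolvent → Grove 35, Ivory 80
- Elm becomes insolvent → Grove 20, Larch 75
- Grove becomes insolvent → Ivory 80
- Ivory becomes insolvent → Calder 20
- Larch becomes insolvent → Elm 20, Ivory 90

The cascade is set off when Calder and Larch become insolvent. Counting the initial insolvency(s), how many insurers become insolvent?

3

Round 1 — Calder, Larch become insolvent (initial).
  Elm: +20 → 20 < 60
  Grove: +35 → 35 < 110
  Ivory: +80+90 → 170 ≥ 100
Round 2 — Ivory becomes insolvent.
No further insolvencies.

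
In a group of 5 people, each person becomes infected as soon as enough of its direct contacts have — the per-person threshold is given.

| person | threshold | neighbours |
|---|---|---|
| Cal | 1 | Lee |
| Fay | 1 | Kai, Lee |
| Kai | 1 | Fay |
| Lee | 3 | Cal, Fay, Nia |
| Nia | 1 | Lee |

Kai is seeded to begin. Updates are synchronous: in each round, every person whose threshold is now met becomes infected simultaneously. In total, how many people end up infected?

2

Round 1 — Kai becomes infected (initial).
Round 2 — checking thresholds:
  Fay: 1 of 2 neighbours ≥ 1, becomes infected.
Round 3 — no new infections; cascade stops.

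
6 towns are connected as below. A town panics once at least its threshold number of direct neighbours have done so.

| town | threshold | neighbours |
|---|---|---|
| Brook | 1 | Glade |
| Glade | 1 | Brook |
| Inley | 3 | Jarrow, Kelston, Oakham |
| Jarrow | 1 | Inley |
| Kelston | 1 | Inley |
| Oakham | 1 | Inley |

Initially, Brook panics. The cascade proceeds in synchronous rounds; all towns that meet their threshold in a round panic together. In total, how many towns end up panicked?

2

Round 1 — Brook panics (initial).
Round 2 — checking thresholds:
  Glade: 1 of 1 neighbours ≥ 1, panics.
Round 3 — no new panics; cascade stops.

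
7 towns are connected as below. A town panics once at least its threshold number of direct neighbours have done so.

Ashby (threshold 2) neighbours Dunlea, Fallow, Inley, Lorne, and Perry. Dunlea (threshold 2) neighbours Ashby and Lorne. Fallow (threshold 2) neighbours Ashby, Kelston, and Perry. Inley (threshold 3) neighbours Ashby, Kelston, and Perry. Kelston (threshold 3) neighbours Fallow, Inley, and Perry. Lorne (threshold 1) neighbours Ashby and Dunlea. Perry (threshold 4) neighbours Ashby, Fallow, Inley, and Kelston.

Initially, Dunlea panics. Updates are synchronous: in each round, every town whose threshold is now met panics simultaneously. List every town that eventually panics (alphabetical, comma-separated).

Ashby, Dunlea, Lorne

Round 1 — Dunlea panics (initial).
Round 2 — checking thresholds:
  Ashby: 1 of 5 neighbours < 2, holds.
  Lorne: 1 of 2 neighbours ≥ 1, panics.
Round 3 — checking thresholds:
  Ashby: 2 of 5 neighbours ≥ 2, panics.
Round 4 — no new panics; cascade stops.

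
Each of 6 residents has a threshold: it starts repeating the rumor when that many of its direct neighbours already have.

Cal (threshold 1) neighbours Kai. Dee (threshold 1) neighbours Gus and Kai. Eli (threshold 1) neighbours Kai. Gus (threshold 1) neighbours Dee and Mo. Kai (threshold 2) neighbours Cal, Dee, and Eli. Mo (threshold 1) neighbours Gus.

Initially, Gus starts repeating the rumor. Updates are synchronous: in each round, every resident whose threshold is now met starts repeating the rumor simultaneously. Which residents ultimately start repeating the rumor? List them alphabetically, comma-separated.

Dee, Gus, Mo

Round 1 — Gus starts repeating the rumor (initial).
Round 2 — checking thresholds:
  Dee: 1 of 2 neighbours ≥ 1, starts repeating the rumor.
  Mo: 1 of 1 neighbours ≥ 1, starts repeating the rumor.
Round 3 — no new spreads; cascade stops.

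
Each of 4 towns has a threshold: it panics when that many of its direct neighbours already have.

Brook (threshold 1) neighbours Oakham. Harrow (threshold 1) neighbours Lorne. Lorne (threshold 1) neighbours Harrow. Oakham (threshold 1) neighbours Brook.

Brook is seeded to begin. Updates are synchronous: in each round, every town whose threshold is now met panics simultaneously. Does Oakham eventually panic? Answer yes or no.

Round 1 — Brook panics (initial).
Round 2 — checking thresholds:
  Oakham: 1 of 1 neighbours ≥ 1, panics.
Round 3 — no new panics; cascade stops.

yes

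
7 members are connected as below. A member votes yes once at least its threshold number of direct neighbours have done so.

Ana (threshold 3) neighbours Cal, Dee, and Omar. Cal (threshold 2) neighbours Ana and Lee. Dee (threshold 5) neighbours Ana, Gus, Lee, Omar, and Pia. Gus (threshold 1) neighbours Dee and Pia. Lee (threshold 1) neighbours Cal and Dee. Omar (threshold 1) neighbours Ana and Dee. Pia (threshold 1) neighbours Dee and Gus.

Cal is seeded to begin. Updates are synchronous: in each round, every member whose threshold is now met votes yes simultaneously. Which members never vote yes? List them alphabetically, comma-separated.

Round 1 — Cal votes yes (initial).
Round 2 — checking thresholds:
  Ana: 1 of 3 neighbours < 3, below threshold.
  Lee: 1 of 2 neighbours ≥ 1, votes yes.
Round 3 — no new yes votes; cascade stops.

Ana, Dee, Gus, Omar, Pia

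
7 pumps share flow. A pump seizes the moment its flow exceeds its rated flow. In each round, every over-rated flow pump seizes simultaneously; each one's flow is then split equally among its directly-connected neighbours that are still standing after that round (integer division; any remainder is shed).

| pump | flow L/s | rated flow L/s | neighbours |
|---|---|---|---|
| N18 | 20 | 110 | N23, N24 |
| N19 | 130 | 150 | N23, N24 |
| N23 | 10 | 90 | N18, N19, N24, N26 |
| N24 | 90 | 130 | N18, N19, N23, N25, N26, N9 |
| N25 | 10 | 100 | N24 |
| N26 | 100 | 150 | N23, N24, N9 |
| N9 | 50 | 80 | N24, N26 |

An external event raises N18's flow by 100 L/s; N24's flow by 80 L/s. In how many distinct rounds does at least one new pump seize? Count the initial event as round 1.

Round 1 — N18 at 120 > 110; N24 at 170 > 130. N18, N24 seize.
  N18 sheds 120 L/s to N23: 120 each.
    N23: 10+120 = 130 > 90
  N24 sheds 170 L/s to N19, N23, N25, N26, N9: 34 each.
    N19: 130+34 = 164 > 150
    N23: 130+34 = 164 > 90
    N25: 10+34 = 44 ≤ 100
    N26: 100+34 = 134 ≤ 150
    N9: 50+34 = 84 > 80
Round 2 — N19, N23, N9 seize.
  N19 sheds 164 L/s: no online neighbours, lost.
  N23 sheds 164 L/s to N26: 164 each.
    N26: 134+164 = 298 > 150
  N9 sheds 84 L/s to N26: 84 each.
    N26: 298+84 = 382 > 150
Round 3 — N26 seizes.
  N26 sheds 382 L/s: no online neighbours, lost.
No further seizures.

3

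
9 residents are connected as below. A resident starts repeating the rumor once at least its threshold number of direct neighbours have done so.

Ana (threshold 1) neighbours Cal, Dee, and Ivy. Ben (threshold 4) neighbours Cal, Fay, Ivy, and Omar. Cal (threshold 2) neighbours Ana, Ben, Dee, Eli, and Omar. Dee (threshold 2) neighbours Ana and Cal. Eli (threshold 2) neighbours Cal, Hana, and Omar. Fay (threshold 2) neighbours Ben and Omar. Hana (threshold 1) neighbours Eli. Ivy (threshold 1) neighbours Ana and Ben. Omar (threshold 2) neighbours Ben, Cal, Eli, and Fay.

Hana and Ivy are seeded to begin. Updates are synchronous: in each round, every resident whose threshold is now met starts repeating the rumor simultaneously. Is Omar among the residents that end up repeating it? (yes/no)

Round 1 — Hana, Ivy start repeating the rumor (initial).
Round 2 — checking thresholds:
  Ana: 1 of 3 neighbours ≥ 1, starts repeating the rumor.
  Ben: 1 of 4 neighbours < 4, holds.
  Eli: 1 of 3 neighbours < 2, holds.
Round 3 — no new spreads; cascade stops.

no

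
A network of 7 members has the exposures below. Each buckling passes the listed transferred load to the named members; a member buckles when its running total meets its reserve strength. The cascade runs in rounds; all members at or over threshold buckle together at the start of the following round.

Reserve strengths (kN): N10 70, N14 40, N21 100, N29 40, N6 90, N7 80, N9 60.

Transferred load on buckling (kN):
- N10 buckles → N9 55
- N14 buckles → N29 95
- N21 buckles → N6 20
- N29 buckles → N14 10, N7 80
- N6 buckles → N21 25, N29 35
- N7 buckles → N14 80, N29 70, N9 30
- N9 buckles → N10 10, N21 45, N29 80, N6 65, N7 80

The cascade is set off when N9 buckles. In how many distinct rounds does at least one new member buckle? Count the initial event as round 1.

3

Round 1 — N9 buckles (initial).
  N10: +10 → 10 < 70
  N21: +45 → 45 < 100
  N29: +80 → 80 ≥ 40
  N6: +65 → 65 < 90
  N7: +80 → 80 ≥ 80
Round 2 — N29, N7 buckle.
  N14: +10+80 → 90 ≥ 40
Round 3 — N14 buckles.
No further bucklings.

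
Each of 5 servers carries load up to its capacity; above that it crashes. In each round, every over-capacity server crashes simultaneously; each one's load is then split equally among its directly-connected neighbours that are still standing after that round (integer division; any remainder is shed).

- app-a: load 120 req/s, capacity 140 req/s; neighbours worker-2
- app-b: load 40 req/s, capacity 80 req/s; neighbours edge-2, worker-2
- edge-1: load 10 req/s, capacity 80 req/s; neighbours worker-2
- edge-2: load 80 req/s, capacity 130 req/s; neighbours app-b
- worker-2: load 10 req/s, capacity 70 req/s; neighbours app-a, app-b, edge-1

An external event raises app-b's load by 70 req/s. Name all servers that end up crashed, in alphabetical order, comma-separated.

Round 1 — app-b at 110 > 80. app-b crashes.
  app-b sheds 110 req/s to edge-2, worker-2: 55 each.
    edge-2: 80+55 = 135 > 130
    worker-2: 10+55 = 65 ≤ 70
Round 2 — edge-2 crashes.
  edge-2 sheds 135 req/s: no online neighbours, lost.
No further crashes.

app-b, edge-2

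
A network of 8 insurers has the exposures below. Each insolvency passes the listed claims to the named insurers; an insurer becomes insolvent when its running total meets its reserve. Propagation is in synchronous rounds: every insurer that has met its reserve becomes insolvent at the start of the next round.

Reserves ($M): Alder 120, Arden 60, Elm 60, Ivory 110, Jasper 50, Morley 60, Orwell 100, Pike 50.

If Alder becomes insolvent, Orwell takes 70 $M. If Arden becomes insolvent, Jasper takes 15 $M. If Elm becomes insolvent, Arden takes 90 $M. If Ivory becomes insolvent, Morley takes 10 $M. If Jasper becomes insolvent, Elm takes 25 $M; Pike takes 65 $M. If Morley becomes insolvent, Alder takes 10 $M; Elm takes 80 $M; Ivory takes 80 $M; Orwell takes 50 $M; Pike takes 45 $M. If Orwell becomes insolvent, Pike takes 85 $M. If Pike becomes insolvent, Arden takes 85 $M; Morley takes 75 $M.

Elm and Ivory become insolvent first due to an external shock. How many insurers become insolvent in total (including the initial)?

Round 1 — Elm, Ivory become insolvent (initial).
  Arden: +90 → 90 ≥ 60
  Morley: +10 → 10 < 60
Round 2 — Arden becomes insolvent.
  Jasper: +15 → 15 < 50
No further insolvencies.

3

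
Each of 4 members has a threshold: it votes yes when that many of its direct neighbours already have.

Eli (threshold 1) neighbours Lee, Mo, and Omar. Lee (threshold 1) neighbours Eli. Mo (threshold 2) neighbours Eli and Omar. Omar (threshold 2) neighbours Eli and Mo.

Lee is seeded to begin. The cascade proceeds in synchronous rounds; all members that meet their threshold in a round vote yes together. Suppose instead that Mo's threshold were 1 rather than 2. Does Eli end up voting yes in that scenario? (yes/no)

yes

With Mo's threshold at 1:
Round 1 — Lee votes yes (initial).
Round 2 — checking thresholds:
  Eli: 1 of 3 neighbours ≥ 1, votes yes.
Round 3 — checking thresholds:
  Mo: 1 of 2 neighbours ≥ 1, votes yes.
  Omar: 1 of 2 neighbours < 2, below threshold.
Round 4 — checking thresholds:
  Omar: 2 of 2 neighbours ≥ 2, votes yes.
Round 5 — no new yes votes; cascade stops.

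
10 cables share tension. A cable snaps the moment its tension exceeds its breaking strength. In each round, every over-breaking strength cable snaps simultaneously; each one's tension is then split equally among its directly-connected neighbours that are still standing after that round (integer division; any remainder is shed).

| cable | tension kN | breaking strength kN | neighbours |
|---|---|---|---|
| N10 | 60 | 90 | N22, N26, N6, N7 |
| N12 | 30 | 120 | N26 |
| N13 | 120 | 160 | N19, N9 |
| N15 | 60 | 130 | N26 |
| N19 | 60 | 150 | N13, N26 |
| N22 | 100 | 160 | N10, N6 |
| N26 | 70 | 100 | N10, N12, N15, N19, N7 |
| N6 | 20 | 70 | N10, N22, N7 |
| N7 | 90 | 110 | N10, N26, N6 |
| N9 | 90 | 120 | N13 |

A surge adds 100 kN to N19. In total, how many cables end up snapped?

8

Round 1 — N19 at 160 > 150. N19 snaps.
  N19 sheds 160 kN to N13, N26: 80 each.
    N13: 120+80 = 200 > 160
    N26: 70+80 = 150 > 100
Round 2 — N13, N26 snap.
  N13 sheds 200 kN to N9: 200 each.
    N9: 90+200 = 290 > 120
  N26 sheds 150 kN to N10, N12, N15, N7: 37 each (2 lost).
    N10: 60+37 = 97 > 90
    N12: 30+37 = 67 ≤ 120
    N15: 60+37 = 97 ≤ 130
    N7: 90+37 = 127 > 110
Round 3 — N10, N7, N9 snap.
  N10 sheds 97 kN to N22, N6: 48 each (1 lost).
    N22: 100+48 = 148 ≤ 160
    N6: 20+48 = 68 ≤ 70
  N7 sheds 127 kN to N6: 127 each.
    N6: 68+127 = 195 > 70
  N9 sheds 290 kN: no online neighbours, lost.
Round 4 — N6 snaps.
  N6 sheds 195 kN to N22: 195 each.
    N22: 148+195 = 343 > 160
Round 5 — N22 snaps.
  N22 sheds 343 kN: no online neighbours, lost.
No further breaks.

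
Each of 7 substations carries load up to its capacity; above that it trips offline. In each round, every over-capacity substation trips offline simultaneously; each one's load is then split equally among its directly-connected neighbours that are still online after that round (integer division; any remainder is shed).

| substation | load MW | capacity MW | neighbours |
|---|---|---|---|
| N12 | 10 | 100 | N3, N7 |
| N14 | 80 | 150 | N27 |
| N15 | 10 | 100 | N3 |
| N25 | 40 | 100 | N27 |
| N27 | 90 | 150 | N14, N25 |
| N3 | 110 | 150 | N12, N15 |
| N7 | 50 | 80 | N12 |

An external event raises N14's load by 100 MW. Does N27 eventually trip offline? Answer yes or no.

yes

Round 1 — N14 at 180 > 150. N14 trips offline.
  N14 sheds 180 MW to N27: 180 each.
    N27: 90+180 = 270 > 150
Round 2 — N27 trips offline.
  N27 sheds 270 MW to N25: 270 each.
    N25: 40+270 = 310 > 100
Round 3 — N25 trips offline.
  N25 sheds 310 MW: no online neighbours, lost.
No further trips.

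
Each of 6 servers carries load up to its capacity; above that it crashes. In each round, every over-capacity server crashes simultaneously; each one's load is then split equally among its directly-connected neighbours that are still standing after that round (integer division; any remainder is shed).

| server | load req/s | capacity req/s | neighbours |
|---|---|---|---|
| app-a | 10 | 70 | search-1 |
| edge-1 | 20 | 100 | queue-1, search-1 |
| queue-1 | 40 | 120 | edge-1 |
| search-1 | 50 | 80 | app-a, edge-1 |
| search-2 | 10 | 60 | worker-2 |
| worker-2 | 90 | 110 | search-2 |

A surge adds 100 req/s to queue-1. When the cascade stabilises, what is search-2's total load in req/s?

Round 1 — queue-1 at 140 > 120. queue-1 crashes.
  queue-1 sheds 140 req/s to edge-1: 140 each.
    edge-1: 20+140 = 160 > 100
Round 2 — edge-1 crashes.
  edge-1 sheds 160 req/s to search-1: 160 each.
    search-1: 50+160 = 210 > 80
Round 3 — search-1 crashes.
  search-1 sheds 210 req/s to app-a: 210 each.
    app-a: 10+210 = 220 > 70
Round 4 — app-a crashes.
  app-a sheds 220 req/s: no online neighbours, lost.
No further crashes.

10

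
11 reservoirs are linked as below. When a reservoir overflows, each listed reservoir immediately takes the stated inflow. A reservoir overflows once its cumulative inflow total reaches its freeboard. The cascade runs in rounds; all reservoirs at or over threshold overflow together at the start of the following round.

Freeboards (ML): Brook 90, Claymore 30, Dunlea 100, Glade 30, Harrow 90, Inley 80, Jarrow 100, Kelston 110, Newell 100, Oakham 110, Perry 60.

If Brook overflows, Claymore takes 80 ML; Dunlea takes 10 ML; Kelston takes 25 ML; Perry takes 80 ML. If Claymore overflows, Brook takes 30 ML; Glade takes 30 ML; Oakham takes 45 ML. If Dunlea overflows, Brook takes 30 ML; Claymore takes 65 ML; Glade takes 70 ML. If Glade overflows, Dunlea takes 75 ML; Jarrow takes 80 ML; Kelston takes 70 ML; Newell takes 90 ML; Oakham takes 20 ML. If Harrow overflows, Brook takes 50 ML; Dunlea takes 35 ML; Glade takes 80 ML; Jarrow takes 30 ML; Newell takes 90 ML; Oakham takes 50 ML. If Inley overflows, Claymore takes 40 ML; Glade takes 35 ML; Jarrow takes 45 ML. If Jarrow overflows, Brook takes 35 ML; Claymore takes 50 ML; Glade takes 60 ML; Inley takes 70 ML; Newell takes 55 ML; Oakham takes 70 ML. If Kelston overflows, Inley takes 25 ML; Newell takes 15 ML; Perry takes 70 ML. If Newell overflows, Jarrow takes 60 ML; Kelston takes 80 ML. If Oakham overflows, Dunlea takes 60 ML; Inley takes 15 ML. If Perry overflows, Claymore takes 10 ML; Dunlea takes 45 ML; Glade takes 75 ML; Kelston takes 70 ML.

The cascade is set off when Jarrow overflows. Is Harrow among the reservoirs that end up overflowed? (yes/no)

Round 1 — Jarrow overflows (initial).
  Brook: +35 → 35 < 90
  Claymore: +50 → 50 ≥ 30
  Glade: +60 → 60 ≥ 30
  Inley: +70 → 70 < 80
  Newell: +55 → 55 < 100
  Oakham: +70 → 70 < 110
Round 2 — Claymore, Glade overflow.
  Brook: +30 → 65 < 90
  Dunlea: +75 → 75 < 100
  Kelston: +70 → 70 < 110
  Newell: +90 → 145 ≥ 100
  Oakham: +45+20 → 135 ≥ 110
Round 3 — Newell, Oakham overflow.
  Dunlea: +60 → 135 ≥ 100
  Inley: +15 → 85 ≥ 80
  Kelston: +80 → 150 ≥ 110
Round 4 — Dunlea, Inley, Kelston overflow.
  Brook: +30 → 95 ≥ 90
  Perry: +70 → 70 ≥ 60
Round 5 — Brook, Perry overflow.
No further overflows.

no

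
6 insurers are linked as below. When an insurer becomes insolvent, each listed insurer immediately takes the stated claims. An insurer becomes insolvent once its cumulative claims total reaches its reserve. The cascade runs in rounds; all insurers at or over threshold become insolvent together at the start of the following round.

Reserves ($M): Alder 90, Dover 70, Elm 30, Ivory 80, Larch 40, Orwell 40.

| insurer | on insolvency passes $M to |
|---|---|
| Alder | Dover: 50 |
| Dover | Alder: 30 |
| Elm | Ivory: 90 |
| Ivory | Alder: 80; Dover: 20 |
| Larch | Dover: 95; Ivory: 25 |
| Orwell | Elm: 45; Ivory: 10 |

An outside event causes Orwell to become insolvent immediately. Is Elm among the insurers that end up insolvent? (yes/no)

yes

Round 1 — Orwell becomes insolvent (initial).
  Elm: +45 → 45 ≥ 30
  Ivory: +10 → 10 < 80
Round 2 — Elm becomes insolvent.
  Ivory: +90 → 100 ≥ 80
Round 3 — Ivory becomes insolvent.
  Alder: +80 → 80 < 90
  Dover: +20 → 20 < 70
No further insolvencies.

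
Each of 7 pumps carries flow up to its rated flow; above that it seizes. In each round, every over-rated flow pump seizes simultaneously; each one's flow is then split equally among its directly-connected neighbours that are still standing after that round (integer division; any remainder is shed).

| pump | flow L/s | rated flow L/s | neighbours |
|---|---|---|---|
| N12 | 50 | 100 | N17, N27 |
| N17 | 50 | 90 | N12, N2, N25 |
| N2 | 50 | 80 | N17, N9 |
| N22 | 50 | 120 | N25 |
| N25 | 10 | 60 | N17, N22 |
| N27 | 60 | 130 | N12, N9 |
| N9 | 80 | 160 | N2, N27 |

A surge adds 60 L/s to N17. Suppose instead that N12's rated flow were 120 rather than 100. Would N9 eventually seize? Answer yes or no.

With N12's rated flow at 120:
Round 1 — N17 at 110 > 90. N17 seizes.
  N17 sheds 110 L/s to N12, N2, N25: 36 each (2 lost).
    N12: 50+36 = 86 ≤ 120
    N2: 50+36 = 86 > 80
    N25: 10+36 = 46 ≤ 60
Round 2 — N2 seizes.
  N2 sheds 86 L/s to N9: 86 each.
    N9: 80+86 = 166 > 160
Round 3 — N9 seizes.
  N9 sheds 166 L/s to N27: 166 each.
    N27: 60+166 = 226 > 130
Round 4 — N27 seizes.
  N27 sheds 226 L/s to N12: 226 each.
    N12: 86+226 = 312 > 120
Round 5 — N12 seizes.
  N12 sheds 312 L/s: no online neighbours, lost.
No further seizures.

yes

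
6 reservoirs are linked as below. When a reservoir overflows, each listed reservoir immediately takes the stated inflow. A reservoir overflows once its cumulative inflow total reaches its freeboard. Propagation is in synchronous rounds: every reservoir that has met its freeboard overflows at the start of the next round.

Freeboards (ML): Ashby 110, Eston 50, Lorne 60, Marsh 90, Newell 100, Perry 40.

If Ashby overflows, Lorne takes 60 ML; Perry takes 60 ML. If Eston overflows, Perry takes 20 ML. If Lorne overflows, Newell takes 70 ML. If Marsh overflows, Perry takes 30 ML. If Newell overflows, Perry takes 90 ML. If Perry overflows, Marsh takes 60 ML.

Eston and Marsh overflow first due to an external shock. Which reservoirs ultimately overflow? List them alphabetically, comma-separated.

Round 1 — Eston, Marsh overflow (initial).
  Perry: +20+30 → 50 ≥ 40
Round 2 — Perry overflows.
No further overflows.

Eston, Marsh, Perry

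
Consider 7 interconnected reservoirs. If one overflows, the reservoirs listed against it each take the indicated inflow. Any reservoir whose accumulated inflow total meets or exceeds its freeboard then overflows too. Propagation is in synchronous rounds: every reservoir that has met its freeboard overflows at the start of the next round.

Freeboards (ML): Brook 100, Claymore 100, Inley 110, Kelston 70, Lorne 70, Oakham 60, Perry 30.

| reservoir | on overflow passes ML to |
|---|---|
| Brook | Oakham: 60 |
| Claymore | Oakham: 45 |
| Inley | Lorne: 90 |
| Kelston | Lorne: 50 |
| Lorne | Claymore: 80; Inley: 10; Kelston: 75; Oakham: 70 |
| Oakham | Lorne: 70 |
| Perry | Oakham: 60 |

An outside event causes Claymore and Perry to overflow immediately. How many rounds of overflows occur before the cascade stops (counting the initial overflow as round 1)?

Round 1 — Claymore, Perry overflow (initial).
  Oakham: +45+60 → 105 ≥ 60
Round 2 — Oakham overflows.
  Lorne: +70 → 70 ≥ 70
Round 3 — Lorne overflows.
  Inley: +10 → 10 < 110
  Kelston: +75 → 75 ≥ 70
Round 4 — Kelston overflows.
No further overflows.

4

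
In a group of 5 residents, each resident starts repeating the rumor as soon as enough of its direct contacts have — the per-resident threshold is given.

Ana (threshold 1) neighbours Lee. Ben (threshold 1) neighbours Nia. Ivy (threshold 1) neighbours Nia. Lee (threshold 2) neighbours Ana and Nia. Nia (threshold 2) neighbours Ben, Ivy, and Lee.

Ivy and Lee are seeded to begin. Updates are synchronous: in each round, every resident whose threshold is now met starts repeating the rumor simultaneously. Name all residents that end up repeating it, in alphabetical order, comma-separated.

Ana, Ben, Ivy, Lee, Nia

Round 1 — Ivy, Lee start repeating the rumor (initial).
Round 2 — checking thresholds:
  Ana: 1 of 1 neighbours ≥ 1, starts repeating the rumor.
  Nia: 2 of 3 neighbours ≥ 2, starts repeating the rumor.
Round 3 — checking thresholds:
  Ben: 1 of 1 neighbours ≥ 1, starts repeating the rumor.
Round 4 — no new spreads; cascade stops.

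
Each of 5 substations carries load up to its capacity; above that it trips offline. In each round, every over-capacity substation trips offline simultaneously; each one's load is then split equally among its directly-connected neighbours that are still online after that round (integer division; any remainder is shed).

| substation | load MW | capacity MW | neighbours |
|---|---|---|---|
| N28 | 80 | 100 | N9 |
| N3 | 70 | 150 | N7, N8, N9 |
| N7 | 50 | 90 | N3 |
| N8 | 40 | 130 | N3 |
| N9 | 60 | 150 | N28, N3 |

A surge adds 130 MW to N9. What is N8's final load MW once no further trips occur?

Round 1 — N9 at 190 > 150. N9 trips offline.
  N9 sheds 190 MW to N28, N3: 95 each.
    N28: 80+95 = 175 > 100
    N3: 70+95 = 165 > 150
Round 2 — N28, N3 trip offline.
  N28 sheds 175 MW: no online neighbours, lost.
  N3 sheds 165 MW to N7, N8: 82 each (1 lost).
    N7: 50+82 = 132 > 90
    N8: 40+82 = 122 ≤ 130
Round 3 — N7 trips offline.
  N7 sheds 132 MW: no online neighbours, lost.
No further trips.

122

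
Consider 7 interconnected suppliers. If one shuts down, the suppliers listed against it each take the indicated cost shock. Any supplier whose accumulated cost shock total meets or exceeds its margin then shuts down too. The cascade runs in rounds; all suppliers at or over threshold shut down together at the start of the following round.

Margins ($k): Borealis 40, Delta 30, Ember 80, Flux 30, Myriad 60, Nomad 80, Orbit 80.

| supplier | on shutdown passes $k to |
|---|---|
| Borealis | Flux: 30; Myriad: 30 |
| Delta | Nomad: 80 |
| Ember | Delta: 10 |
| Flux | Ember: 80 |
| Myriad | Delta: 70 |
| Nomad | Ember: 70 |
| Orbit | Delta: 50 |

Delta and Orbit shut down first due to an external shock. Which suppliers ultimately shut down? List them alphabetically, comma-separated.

Delta, Nomad, Orbit

Round 1 — Delta, Orbit shut down (initial).
  Nomad: +80 → 80 ≥ 80
Round 2 — Nomad shuts down.
  Ember: +70 → 70 < 80
No further shutdowns.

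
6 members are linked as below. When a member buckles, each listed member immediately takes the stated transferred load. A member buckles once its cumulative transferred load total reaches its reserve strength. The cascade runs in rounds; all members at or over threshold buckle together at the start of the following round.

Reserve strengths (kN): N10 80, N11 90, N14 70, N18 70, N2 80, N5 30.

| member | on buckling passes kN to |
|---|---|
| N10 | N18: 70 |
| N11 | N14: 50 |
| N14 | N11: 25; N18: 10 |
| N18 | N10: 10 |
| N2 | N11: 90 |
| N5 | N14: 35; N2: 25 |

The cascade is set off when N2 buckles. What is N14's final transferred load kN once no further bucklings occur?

50

Round 1 — N2 buckles (initial).
  N11: +90 → 90 ≥ 90
Round 2 — N11 buckles.
  N14: +50 → 50 < 70
No further bucklings.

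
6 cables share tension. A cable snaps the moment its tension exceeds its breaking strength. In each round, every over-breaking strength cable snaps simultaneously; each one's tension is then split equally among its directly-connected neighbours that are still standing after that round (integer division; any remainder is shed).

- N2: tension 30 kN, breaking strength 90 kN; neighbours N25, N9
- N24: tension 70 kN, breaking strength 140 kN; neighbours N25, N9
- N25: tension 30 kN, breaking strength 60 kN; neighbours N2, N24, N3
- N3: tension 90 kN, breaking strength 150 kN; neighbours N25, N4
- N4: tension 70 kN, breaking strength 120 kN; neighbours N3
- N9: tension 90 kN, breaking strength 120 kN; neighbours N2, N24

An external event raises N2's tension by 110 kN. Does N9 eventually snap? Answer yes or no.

yes

Round 1 — N2 at 140 > 90. N2 snaps.
  N2 sheds 140 kN to N25, N9: 70 each.
    N25: 30+70 = 100 > 60
    N9: 90+70 = 160 > 120
Round 2 — N25, N9 snap.
  N25 sheds 100 kN to N24, N3: 50 each.
    N24: 70+50 = 120 ≤ 140
    N3: 90+50 = 140 ≤ 150
  N9 sheds 160 kN to N24: 160 each.
    N24: 120+160 = 280 > 140
Round 3 — N24 snaps.
  N24 sheds 280 kN: no online neighbours, lost.
No further breaks.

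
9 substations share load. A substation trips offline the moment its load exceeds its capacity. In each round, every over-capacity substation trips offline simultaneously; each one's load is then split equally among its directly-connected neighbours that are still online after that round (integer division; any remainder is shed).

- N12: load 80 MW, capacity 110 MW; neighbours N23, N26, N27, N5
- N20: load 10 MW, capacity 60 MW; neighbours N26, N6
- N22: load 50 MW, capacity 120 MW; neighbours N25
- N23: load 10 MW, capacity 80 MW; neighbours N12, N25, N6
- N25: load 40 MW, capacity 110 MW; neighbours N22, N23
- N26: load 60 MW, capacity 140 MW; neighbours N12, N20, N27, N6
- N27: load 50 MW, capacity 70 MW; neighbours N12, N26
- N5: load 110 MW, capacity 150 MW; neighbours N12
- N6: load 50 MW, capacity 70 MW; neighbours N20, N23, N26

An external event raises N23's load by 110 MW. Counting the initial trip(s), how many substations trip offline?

6

Round 1 — N23 at 120 > 80. N23 trips offline.
  N23 sheds 120 MW to N12, N25, N6: 40 each.
    N12: 80+40 = 120 > 110
    N25: 40+40 = 80 ≤ 110
    N6: 50+40 = 90 > 70
Round 2 — N12, N6 trip offline.
  N12 sheds 120 MW to N26, N27, N5: 40 each.
    N26: 60+40 = 100 ≤ 140
    N27: 50+40 = 90 > 70
    N5: 110+40 = 150 ≤ 150
  N6 sheds 90 MW to N20, N26: 45 each.
    N20: 10+45 = 55 ≤ 60
    N26: 100+45 = 145 > 140
Round 3 — N26, N27 trip offline.
  N26 sheds 145 MW to N20: 145 each.
    N20: 55+145 = 200 > 60
  N27 sheds 90 MW: no online neighbours, lost.
Round 4 — N20 trips offline.
  N20 sheds 200 MW: no online neighbours, lost.
No further trips.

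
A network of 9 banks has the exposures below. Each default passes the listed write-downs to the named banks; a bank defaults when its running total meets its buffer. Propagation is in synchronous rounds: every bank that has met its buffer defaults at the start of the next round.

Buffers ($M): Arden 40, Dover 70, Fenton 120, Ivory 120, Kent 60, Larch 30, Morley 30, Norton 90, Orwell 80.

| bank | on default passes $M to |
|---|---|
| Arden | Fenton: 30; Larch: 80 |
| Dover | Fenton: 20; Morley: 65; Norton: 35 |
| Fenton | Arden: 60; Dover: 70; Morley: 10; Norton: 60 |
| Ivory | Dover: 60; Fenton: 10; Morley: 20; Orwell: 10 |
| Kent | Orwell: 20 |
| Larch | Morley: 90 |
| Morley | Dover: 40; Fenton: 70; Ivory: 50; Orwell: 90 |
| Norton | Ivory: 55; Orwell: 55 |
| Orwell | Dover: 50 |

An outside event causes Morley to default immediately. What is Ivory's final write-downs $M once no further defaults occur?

50

Round 1 — Morley defaults (initial).
  Dover: +40 → 40 < 70
  Fenton: +70 → 70 < 120
  Ivory: +50 → 50 < 120
  Orwell: +90 → 90 ≥ 80
Round 2 — Orwell defaults.
  Dover: +50 → 90 ≥ 70
Round 3 — Dover defaults.
  Fenton: +20 → 90 < 120
  Norton: +35 → 35 < 90
No further defaults.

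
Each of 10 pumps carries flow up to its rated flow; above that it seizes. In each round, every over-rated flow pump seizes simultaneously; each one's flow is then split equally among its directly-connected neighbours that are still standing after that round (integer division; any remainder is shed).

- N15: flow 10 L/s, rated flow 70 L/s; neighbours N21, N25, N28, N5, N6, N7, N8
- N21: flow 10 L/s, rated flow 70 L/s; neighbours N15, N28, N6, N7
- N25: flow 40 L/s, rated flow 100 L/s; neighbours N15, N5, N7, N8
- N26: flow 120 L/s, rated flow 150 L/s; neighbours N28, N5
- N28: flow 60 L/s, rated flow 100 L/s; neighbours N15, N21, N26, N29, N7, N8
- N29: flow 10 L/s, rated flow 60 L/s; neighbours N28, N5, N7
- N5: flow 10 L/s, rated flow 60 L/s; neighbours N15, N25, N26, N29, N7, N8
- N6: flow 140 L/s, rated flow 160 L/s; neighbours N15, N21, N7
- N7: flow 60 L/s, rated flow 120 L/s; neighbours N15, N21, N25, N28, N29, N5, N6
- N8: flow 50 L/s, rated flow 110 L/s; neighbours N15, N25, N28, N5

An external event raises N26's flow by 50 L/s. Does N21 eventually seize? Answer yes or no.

no

Round 1 — N26 at 170 > 150. N26 seizes.
  N26 sheds 170 L/s to N28, N5: 85 each.
    N28: 60+85 = 145 > 100
    N5: 10+85 = 95 > 60
Round 2 — N28, N5 seize.
  N28 sheds 145 L/s to N15, N21, N29, N7, N8: 29 each.
    N15: 10+29 = 39 ≤ 70
    N21: 10+29 = 39 ≤ 70
    N29: 10+29 = 39 ≤ 60
    N7: 60+29 = 89 ≤ 120
    N8: 50+29 = 79 ≤ 110
  N5 sheds 95 L/s to N15, N25, N29, N7, N8: 19 each.
    N15: 39+19 = 58 ≤ 70
    N25: 40+19 = 59 ≤ 100
    N29: 39+19 = 58 ≤ 60
    N7: 89+19 = 108 ≤ 120
    N8: 79+19 = 98 ≤ 110
No further seizures.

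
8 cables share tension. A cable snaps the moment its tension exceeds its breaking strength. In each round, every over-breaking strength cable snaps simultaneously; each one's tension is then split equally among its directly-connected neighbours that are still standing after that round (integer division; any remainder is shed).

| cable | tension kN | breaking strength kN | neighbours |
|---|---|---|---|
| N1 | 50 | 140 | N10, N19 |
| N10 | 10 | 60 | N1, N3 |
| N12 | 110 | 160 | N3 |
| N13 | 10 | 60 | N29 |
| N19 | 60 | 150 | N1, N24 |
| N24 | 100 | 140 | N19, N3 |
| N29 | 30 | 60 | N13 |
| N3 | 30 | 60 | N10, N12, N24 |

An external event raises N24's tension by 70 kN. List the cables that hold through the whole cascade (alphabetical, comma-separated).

Round 1 — N24 at 170 > 140. N24 snaps.
  N24 sheds 170 kN to N19, N3: 85 each.
    N19: 60+85 = 145 ≤ 150
    N3: 30+85 = 115 > 60
Round 2 — N3 snaps.
  N3 sheds 115 kN to N10, N12: 57 each (1 lost).
    N10: 10+57 = 67 > 60
    N12: 110+57 = 167 > 160
Round 3 — N10, N12 snap.
  N10 sheds 67 kN to N1: 67 each.
    N1: 50+67 = 117 ≤ 140
  N12 sheds 167 kN: no online neighbours, lost.
No further breaks.

N1, N13, N19, N29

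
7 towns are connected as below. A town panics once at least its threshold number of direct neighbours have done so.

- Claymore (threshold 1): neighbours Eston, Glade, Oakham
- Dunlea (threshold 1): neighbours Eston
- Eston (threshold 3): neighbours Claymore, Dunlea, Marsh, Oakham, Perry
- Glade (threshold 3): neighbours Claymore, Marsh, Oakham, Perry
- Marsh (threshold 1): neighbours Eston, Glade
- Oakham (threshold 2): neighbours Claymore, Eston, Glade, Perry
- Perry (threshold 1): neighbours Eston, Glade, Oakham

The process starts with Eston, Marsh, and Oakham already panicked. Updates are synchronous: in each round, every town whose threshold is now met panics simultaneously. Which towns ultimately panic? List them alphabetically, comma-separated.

Claymore, Dunlea, Eston, Glade, Marsh, Oakham, Perry

Round 1 — Eston, Marsh, Oakham panic (initial).
Round 2 — checking thresholds:
  Claymore: 2 of 3 neighbours ≥ 1, panics.
  Dunlea: 1 of 1 neighbours ≥ 1, panics.
  Glade: 2 of 4 neighbours < 3, below threshold.
  Perry: 2 of 3 neighbours ≥ 1, panics.
Round 3 — checking thresholds:
  Glade: 4 of 4 neighbours ≥ 3, panics.
Round 4 — no new panics; cascade stops.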